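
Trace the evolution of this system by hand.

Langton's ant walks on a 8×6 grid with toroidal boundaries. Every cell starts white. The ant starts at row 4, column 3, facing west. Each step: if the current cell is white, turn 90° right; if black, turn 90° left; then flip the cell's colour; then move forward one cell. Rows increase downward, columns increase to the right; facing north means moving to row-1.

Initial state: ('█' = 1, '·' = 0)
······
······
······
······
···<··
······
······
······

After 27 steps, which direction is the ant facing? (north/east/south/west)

south

gen 0: ······
······
······
······
···<··
······
······
······
gen 1: ······
······
······
···^··
···█··
······
······
······
gen 2: ······
······
······
···█>·
···█··
······
······
······
gen 3: ······
······
······
···██·
···█v·
······
······
······
gen 4: ······
······
······
···██·
···<█·
······
······
······
gen 5: ······
······
······
···██·
····█·
···v··
······
······
gen 6: ······
······
······
···██·
····█·
··<█··
······
······
gen 7: ······
······
······
···██·
··^·█·
··██··
······
······
gen 8: ······
······
······
···██·
··█>█·
··██··
······
······
gen 9: ······
······
······
···██·
··███·
··█v··
······
······
gen 10: ······
······
······
···██·
··███·
··█·>·
······
······
gen 11: ······
······
······
···██·
··███·
··█·█·
····v·
······
gen 12: ······
······
······
···██·
··███·
··█·█·
···<█·
······
gen 13: ······
······
······
···██·
··███·
··█^█·
···██·
······
gen 14: ······
······
······
···██·
··███·
··██>·
···██·
······
gen 15: ······
······
······
···██·
··██^·
··██··
···██·
······
gen 16: ······
······
······
···██·
··█<··
··██··
···██·
······
gen 17: ······
······
······
···██·
··█···
··█v··
···██·
······
gen 18: ······
······
······
···██·
··█···
··█·>·
···██·
······
gen 19: ······
······
······
···██·
··█···
··█·█·
···█v·
······
gen 20: ······
······
······
···██·
··█···
··█·█·
···█·>
······
gen 21: ······
······
······
···██·
··█···
··█·█·
···█·█
·····v
gen 22: ······
······
······
···██·
··█···
··█·█·
···█·█
····<█
gen 23: ······
······
······
···██·
··█···
··█·█·
···█^█
····██
gen 24: ······
······
······
···██·
··█···
··█·█·
···██>
····██
gen 25: ······
······
······
···██·
··█···
··█·█^
···██·
····██
gen 26: ······
······
······
···██·
··█···
>·█·██
···██·
····██
gen 27: ······
······
······
···██·
··█···
█·█·██
v··██·
····██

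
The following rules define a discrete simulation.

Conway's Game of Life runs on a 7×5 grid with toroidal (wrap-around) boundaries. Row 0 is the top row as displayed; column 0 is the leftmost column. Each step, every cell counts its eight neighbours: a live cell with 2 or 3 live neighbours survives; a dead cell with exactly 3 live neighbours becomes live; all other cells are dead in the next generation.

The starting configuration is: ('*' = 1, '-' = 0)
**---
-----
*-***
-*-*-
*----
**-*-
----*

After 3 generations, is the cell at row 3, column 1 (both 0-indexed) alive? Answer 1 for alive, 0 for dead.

step 0: **---
-----
*-***
-*-*-
*----
**-*-
----*
step 1: *----
--**-
*****
-*-*-
*----
**---
--*-*
step 2: -**-*
-----
*----
---*-
*-*-*
**--*
----*
step 3: *--*-
**---
-----
**-*-
--*--
-*---
--*-*

1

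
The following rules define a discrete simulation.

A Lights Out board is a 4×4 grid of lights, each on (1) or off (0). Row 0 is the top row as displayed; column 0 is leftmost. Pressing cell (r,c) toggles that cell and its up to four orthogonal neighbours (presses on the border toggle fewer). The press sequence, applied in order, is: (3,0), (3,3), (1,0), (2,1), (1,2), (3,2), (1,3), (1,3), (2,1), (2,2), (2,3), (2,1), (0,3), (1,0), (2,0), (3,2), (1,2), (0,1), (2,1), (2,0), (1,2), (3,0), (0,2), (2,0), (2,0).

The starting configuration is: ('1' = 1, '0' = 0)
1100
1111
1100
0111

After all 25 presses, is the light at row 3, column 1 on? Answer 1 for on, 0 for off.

1

t=0: 1100
1111
1100
0111
t=1: 1100
1111
0100
1011
t=2: 1100
1111
0101
1000
t=3: 0100
0011
1101
1000
t=4: 0100
0111
0011
1100
t=5: 0110
0000
0001
1100
t=6: 0110
0000
0011
1011
t=7: 0111
0011
0010
1011
t=8: 0110
0000
0011
1011
t=9: 0110
0100
1101
1111
t=10: 0110
0110
1010
1101
t=11: 0110
0111
1001
1100
t=12: 0110
0011
0111
1000
t=13: 0101
0010
0111
1000
t=14: 1101
1110
1111
1000
t=15: 1101
0110
0011
0000
t=16: 1101
0110
0001
0111
t=17: 1111
0001
0011
0111
t=18: 0001
0101
0011
0111
t=19: 0001
0001
1101
0011
t=20: 0001
1001
0001
1011
t=21: 0011
1110
0011
1011
t=22: 0011
1110
1011
0111
t=23: 0100
1100
1011
0111
t=24: 0100
0100
0111
1111
t=25: 0100
1100
1011
0111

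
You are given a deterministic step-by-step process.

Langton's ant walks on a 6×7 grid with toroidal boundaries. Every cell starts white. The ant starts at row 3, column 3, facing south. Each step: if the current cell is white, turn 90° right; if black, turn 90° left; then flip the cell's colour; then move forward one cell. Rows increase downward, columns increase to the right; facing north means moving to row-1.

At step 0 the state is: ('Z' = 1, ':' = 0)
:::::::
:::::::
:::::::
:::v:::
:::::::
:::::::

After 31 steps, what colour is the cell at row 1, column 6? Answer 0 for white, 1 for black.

t=0: :::::::
:::::::
:::::::
:::v:::
:::::::
:::::::
t=1: :::::::
:::::::
:::::::
::<Z:::
:::::::
:::::::
t=2: :::::::
:::::::
::^::::
::ZZ:::
:::::::
:::::::
t=3: :::::::
:::::::
::Z>:::
::ZZ:::
:::::::
:::::::
t=4: :::::::
:::::::
::ZZ:::
::Zv:::
:::::::
:::::::
t=5: :::::::
:::::::
::ZZ:::
::Z:>::
:::::::
:::::::
t=6: :::::::
:::::::
::ZZ:::
::Z:Z::
::::v::
:::::::
t=7: :::::::
:::::::
::ZZ:::
::Z:Z::
:::<Z::
:::::::
t=8: :::::::
:::::::
::ZZ:::
::Z^Z::
:::ZZ::
:::::::
t=9: :::::::
:::::::
::ZZ:::
::ZZ>::
:::ZZ::
:::::::
t=10: :::::::
:::::::
::ZZ^::
::ZZ:::
:::ZZ::
:::::::
t=11: :::::::
:::::::
::ZZZ>:
::ZZ:::
:::ZZ::
:::::::
t=12: :::::::
:::::::
::ZZZZ:
::ZZ:v:
:::ZZ::
:::::::
t=13: :::::::
:::::::
::ZZZZ:
::ZZ<Z:
:::ZZ::
:::::::
t=14: :::::::
:::::::
::ZZ^Z:
::ZZZZ:
:::ZZ::
:::::::
t=15: :::::::
:::::::
::Z<:Z:
::ZZZZ:
:::ZZ::
:::::::
t=16: :::::::
:::::::
::Z::Z:
::ZvZZ:
:::ZZ::
:::::::
t=17: :::::::
:::::::
::Z::Z:
::Z:>Z:
:::ZZ::
:::::::
t=18: :::::::
:::::::
::Z:^Z:
::Z::Z:
:::ZZ::
:::::::
t=19: :::::::
:::::::
::Z:Z>:
::Z::Z:
:::ZZ::
:::::::
t=20: :::::::
:::::^:
::Z:Z::
::Z::Z:
:::ZZ::
:::::::
t=21: :::::::
:::::Z>
::Z:Z::
::Z::Z:
:::ZZ::
:::::::
t=22: :::::::
:::::ZZ
::Z:Z:v
::Z::Z:
:::ZZ::
:::::::
t=23: :::::::
:::::ZZ
::Z:Z<Z
::Z::Z:
:::ZZ::
:::::::
t=24: :::::::
:::::^Z
::Z:ZZZ
::Z::Z:
:::ZZ::
:::::::
t=25: :::::::
::::<:Z
::Z:ZZZ
::Z::Z:
:::ZZ::
:::::::
t=26: ::::^::
::::Z:Z
::Z:ZZZ
::Z::Z:
:::ZZ::
:::::::
t=27: ::::Z>:
::::Z:Z
::Z:ZZZ
::Z::Z:
:::ZZ::
:::::::
t=28: ::::ZZ:
::::ZvZ
::Z:ZZZ
::Z::Z:
:::ZZ::
:::::::
t=29: ::::ZZ:
::::<ZZ
::Z:ZZZ
::Z::Z:
:::ZZ::
:::::::
t=30: ::::ZZ:
:::::ZZ
::Z:vZZ
::Z::Z:
:::ZZ::
:::::::
t=31: ::::ZZ:
:::::ZZ
::Z::>Z
::Z::Z:
:::ZZ::
:::::::

1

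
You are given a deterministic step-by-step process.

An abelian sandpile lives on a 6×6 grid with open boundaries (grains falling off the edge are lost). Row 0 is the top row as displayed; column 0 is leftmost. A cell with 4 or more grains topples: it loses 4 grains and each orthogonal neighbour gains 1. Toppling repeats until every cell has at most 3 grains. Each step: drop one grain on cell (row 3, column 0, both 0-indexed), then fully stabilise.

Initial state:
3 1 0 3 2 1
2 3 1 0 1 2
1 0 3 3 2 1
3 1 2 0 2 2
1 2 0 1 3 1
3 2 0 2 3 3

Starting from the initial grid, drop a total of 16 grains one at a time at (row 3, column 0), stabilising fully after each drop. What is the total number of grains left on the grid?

65

gen 0: 3 1 0 3 2 1
2 3 1 0 1 2
1 0 3 3 2 1
3 1 2 0 2 2
1 2 0 1 3 1
3 2 0 2 3 3
gen 1: 3 1 0 3 2 1
2 3 1 0 1 2
2 0 3 3 2 1
0 2 2 0 2 2
2 2 0 1 3 1
3 2 0 2 3 3
gen 2: 3 1 0 3 2 1
2 3 1 0 1 2
2 0 3 3 2 1
1 2 2 0 2 2
2 2 0 1 3 1
3 2 0 2 3 3
gen 3: 3 1 0 3 2 1
2 3 1 0 1 2
2 0 3 3 2 1
2 2 2 0 2 2
2 2 0 1 3 1
3 2 0 2 3 3
gen 4: 3 1 0 3 2 1
2 3 1 0 1 2
2 0 3 3 2 1
3 2 2 0 2 2
2 2 0 1 3 1
3 2 0 2 3 3
gen 5: 3 1 0 3 2 1
2 3 1 0 1 2
3 0 3 3 2 1
0 3 2 0 2 2
3 2 0 1 3 1
3 2 0 2 3 3
gen 6: 3 1 0 3 2 1
2 3 1 0 1 2
3 0 3 3 2 1
1 3 2 0 2 2
3 2 0 1 3 1
3 2 0 2 3 3
gen 7: 3 1 0 3 2 1
2 3 1 0 1 2
3 0 3 3 2 1
2 3 2 0 2 2
3 2 0 1 3 1
3 2 0 2 3 3
gen 8: 3 1 0 3 2 1
2 3 1 0 1 2
3 0 3 3 2 1
3 3 2 0 2 2
3 2 0 1 3 1
3 2 0 2 3 3
gen 9: 3 1 0 3 2 1
3 3 1 0 1 2
0 2 3 3 2 1
3 1 3 0 2 2
2 1 1 1 3 1
1 0 1 2 3 3
gen 10: 3 1 0 3 2 1
3 3 1 0 1 2
1 2 3 3 2 1
0 2 3 0 2 2
3 1 1 1 3 1
1 0 1 2 3 3
gen 11: 3 1 0 3 2 1
3 3 1 0 1 2
1 2 3 3 2 1
1 2 3 0 2 2
3 1 1 1 3 1
1 0 1 2 3 3
gen 12: 3 1 0 3 2 1
3 3 1 0 1 2
1 2 3 3 2 1
2 2 3 0 2 2
3 1 1 1 3 1
1 0 1 2 3 3
gen 13: 3 1 0 3 2 1
3 3 1 0 1 2
1 2 3 3 2 1
3 2 3 0 2 2
3 1 1 1 3 1
1 0 1 2 3 3
gen 14: 3 1 0 3 2 1
3 3 1 0 1 2
2 2 3 3 2 1
1 3 3 0 2 2
0 2 1 1 3 1
2 0 1 2 3 3
gen 15: 3 1 0 3 2 1
3 3 1 0 1 2
2 2 3 3 2 1
2 3 3 0 2 2
0 2 1 1 3 1
2 0 1 2 3 3
gen 16: 3 1 0 3 2 1
3 3 1 0 1 2
2 2 3 3 2 1
3 3 3 0 2 2
0 2 1 1 3 1
2 0 1 2 3 3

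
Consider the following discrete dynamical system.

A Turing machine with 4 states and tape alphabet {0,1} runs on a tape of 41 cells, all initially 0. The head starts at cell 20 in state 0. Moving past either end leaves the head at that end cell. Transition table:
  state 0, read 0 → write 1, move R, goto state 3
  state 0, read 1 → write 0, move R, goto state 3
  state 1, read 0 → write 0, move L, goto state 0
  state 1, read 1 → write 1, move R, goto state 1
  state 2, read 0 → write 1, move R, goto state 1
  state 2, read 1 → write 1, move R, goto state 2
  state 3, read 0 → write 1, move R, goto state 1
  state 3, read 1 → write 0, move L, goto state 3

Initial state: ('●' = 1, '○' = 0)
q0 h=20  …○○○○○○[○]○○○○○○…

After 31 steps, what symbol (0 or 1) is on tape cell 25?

k=0  q0 h=20  …○○○○○○[○]○○○○○○…
k=1  q3 h=21  …○○○○○●[○]○○○○○○…
k=2  q1 h=22  …○○○○●●[○]○○○○○○…
k=3  q0 h=21  …○○○○○●[●]○○○○○○…
k=4  q3 h=22  …○○○○●○[○]○○○○○○…
k=5  q1 h=23  …○○○●○●[○]○○○○○○…
k=6  q0 h=22  …○○○○●○[●]○○○○○○…
k=7  q3 h=23  …○○○●○○[○]○○○○○○…
k=8  q1 h=24  …○○●○○●[○]○○○○○○…
k=9  q0 h=23  …○○○●○○[●]○○○○○○…
k=10  q3 h=24  …○○●○○○[○]○○○○○○…
k=11  q1 h=25  …○●○○○●[○]○○○○○○…
k=12  q0 h=24  …○○●○○○[●]○○○○○○…
k=13  q3 h=25  …○●○○○○[○]○○○○○○…
k=14  q1 h=26  …●○○○○●[○]○○○○○○…
k=15  q0 h=25  …○●○○○○[●]○○○○○○…
k=16  q3 h=26  …●○○○○○[○]○○○○○○…
k=17  q1 h=27  …○○○○○●[○]○○○○○○…
k=18  q0 h=26  …●○○○○○[●]○○○○○○…
k=19  q3 h=27  …○○○○○○[○]○○○○○○…
k=20  q1 h=28  …○○○○○●[○]○○○○○○…
k=21  q0 h=27  …○○○○○○[●]○○○○○○…
k=22  q3 h=28  …○○○○○○[○]○○○○○○…
k=23  q1 h=29  …○○○○○●[○]○○○○○○…
k=24  q0 h=28  …○○○○○○[●]○○○○○○…
k=25  q3 h=29  …○○○○○○[○]○○○○○○…
k=26  q1 h=30  …○○○○○●[○]○○○○○○…
k=27  q0 h=29  …○○○○○○[●]○○○○○○…
k=28  q3 h=30  …○○○○○○[○]○○○○○○…
k=29  q1 h=31  …○○○○○●[○]○○○○○○…
k=30  q0 h=30  …○○○○○○[●]○○○○○○…
k=31  q3 h=31  …○○○○○○[○]○○○○○○…

0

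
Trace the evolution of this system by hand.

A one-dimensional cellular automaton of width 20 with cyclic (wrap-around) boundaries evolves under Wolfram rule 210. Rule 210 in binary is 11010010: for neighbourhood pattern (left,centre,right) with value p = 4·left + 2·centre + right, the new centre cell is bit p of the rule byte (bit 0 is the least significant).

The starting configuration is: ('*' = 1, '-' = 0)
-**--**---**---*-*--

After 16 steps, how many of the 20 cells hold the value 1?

8

0) -**--**---**---*-*--
1) *-***-**-*-**-*---*-
2) ---**--*----*--*-*--
3) --*-***-*--*-**---*-
4) -*---**--**---**-*-*
5) --*-*-***-**-*-*----
6) -*-----**--*----*---
7) *-*---*-***-*--*-*--
8) ---*-*---**--**---**
9) *-*---*-*-***-**-*-*
10) *--*-*-----**--*----
11) -**---*---*-***-*--*
12) --**-*-*-*---**--**-
13) -*-*------*-*-***-**
14) ----*----*-----**--*
15) *--*-*--*-*---*-***-
16) -**---**---*-*---**-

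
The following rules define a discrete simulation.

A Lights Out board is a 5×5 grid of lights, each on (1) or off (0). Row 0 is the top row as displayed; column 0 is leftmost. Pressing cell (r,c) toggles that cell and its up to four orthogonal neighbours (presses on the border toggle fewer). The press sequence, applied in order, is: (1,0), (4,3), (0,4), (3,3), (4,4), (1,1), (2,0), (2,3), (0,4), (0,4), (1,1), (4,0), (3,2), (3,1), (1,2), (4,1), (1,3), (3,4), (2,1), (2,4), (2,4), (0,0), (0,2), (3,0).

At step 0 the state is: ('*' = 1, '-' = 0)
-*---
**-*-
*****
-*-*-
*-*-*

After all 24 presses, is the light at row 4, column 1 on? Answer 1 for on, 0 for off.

1

step 0: -*---
**-*-
*****
-*-*-
*-*-*
step 1: **---
---*-
-****
-*-*-
*-*-*
step 2: **---
---*-
-****
-*---
*--*-
step 3: **-**
---**
-****
-*---
*--*-
step 4: **-**
---**
-**-*
-****
*----
step 5: **-**
---**
-**-*
-***-
*--**
step 6: *--**
*****
--*-*
-***-
*--**
step 7: *--**
-****
***-*
****-
*--**
step 8: *--**
-**-*
**-*-
***--
*--**
step 9: *----
-**--
**-*-
***--
*--**
step 10: *--**
-**-*
**-*-
***--
*--**
step 11: **-**
*---*
*--*-
***--
*--**
step 12: **-**
*---*
*--*-
-**--
-*-**
step 13: **-**
*---*
*-**-
---*-
-****
step 14: **-**
*---*
****-
****-
--***
step 15: *****
*****
**-*-
****-
--***
step 16: *****
*****
**-*-
*-**-
**-**
step 17: ***-*
**---
**---
*-**-
**-**
step 18: ***-*
**---
**--*
*-*-*
**-*-
step 19: ***-*
*----
--*-*
***-*
**-*-
step 20: ***-*
*---*
--**-
***--
**-*-
step 21: ***-*
*----
--*-*
***-*
**-*-
step 22: --*-*
-----
--*-*
***-*
**-*-
step 23: -*-**
--*--
--*-*
***-*
**-*-
step 24: -*-**
--*--
*-*-*
--*-*
-*-*-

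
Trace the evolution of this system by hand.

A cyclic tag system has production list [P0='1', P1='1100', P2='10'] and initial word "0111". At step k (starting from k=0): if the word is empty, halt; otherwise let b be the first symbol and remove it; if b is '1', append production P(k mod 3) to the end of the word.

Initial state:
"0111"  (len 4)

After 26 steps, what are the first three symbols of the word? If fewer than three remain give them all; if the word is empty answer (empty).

110

step 0: "0111"  (len 4)
step 1: "111"  (len 3)
step 2: "111100"  (len 6)
step 3: "1110010"  (len 7)
step 4: "1100101"  (len 7)
step 5: "1001011100"  (len 10)
step 6: "00101110010"  (len 11)
step 7: "0101110010"  (len 10)
step 8: "101110010"  (len 9)
step 9: "0111001010"  (len 10)
step 10: "111001010"  (len 9)
step 11: "110010101100"  (len 12)
step 12: "1001010110010"  (len 13)
step 13: "0010101100101"  (len 13)
step 14: "010101100101"  (len 12)
step 15: "10101100101"  (len 11)
step 16: "01011001011"  (len 11)
step 17: "1011001011"  (len 10)
step 18: "01100101110"  (len 11)
step 19: "1100101110"  (len 10)
step 20: "1001011101100"  (len 13)
step 21: "00101110110010"  (len 14)
step 22: "0101110110010"  (len 13)
step 23: "101110110010"  (len 12)
step 24: "0111011001010"  (len 13)
step 25: "111011001010"  (len 12)
step 26: "110110010101100"  (len 15)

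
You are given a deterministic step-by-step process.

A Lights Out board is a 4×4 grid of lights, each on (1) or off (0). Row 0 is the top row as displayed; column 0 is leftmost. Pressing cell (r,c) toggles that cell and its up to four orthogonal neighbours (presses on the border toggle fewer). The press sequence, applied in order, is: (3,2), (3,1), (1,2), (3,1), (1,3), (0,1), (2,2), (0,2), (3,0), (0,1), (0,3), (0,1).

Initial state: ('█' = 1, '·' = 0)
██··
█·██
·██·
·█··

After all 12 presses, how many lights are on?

t=0: ██··
█·██
·██·
·█··
t=1: ██··
█·██
·█··
··██
t=2: ██··
█·██
····
██·█
t=3: ███·
██··
··█·
██·█
t=4: ███·
██··
·██·
··██
t=5: ████
████
·███
··██
t=6: ···█
█·██
·███
··██
t=7: ···█
█··█
····
···█
t=8: ·██·
█·██
····
···█
t=9: ·██·
█·██
█···
██·█
t=10: █···
████
█···
██·█
t=11: █·██
███·
█···
██·█
t=12: ·█·█
█·█·
█···
██·█

8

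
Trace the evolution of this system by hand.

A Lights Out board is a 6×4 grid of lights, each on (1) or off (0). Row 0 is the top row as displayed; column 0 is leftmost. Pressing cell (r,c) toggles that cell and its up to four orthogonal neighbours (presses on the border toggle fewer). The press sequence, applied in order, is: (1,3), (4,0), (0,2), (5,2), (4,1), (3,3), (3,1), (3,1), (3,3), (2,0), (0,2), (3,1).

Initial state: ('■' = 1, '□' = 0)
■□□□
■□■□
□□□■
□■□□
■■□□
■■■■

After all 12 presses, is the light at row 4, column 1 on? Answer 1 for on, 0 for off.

0

t=0: ■□□□
■□■□
□□□■
□■□□
■■□□
■■■■
t=1: ■□□■
■□□■
□□□□
□■□□
■■□□
■■■■
t=2: ■□□■
■□□■
□□□□
■■□□
□□□□
□■■■
t=3: ■■■□
■□■■
□□□□
■■□□
□□□□
□■■■
t=4: ■■■□
■□■■
□□□□
■■□□
□□■□
□□□□
t=5: ■■■□
■□■■
□□□□
■□□□
■■□□
□■□□
t=6: ■■■□
■□■■
□□□■
■□■■
■■□■
□■□□
t=7: ■■■□
■□■■
□■□■
□■□■
■□□■
□■□□
t=8: ■■■□
■□■■
□□□■
■□■■
■■□■
□■□□
t=9: ■■■□
■□■■
□□□□
■□□□
■■□□
□■□□
t=10: ■■■□
□□■■
■■□□
□□□□
■■□□
□■□□
t=11: ■□□■
□□□■
■■□□
□□□□
■■□□
□■□□
t=12: ■□□■
□□□■
■□□□
■■■□
■□□□
□■□□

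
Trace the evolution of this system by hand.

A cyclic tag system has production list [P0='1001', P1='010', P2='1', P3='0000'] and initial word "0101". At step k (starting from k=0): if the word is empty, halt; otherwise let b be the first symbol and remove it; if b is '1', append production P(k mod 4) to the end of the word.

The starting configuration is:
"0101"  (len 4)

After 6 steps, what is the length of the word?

[0] "0101"  (len 4)
[1] "101"  (len 3)
[2] "01010"  (len 5)
[3] "1010"  (len 4)
[4] "0100000"  (len 7)
[5] "100000"  (len 6)
[6] "00000010"  (len 8)

8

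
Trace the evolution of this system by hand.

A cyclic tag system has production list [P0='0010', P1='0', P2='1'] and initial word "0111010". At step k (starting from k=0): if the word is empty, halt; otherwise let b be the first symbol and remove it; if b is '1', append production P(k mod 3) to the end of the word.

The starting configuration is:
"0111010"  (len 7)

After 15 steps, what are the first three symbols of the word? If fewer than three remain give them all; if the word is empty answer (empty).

0) "0111010"  (len 7)
1) "111010"  (len 6)
2) "110100"  (len 6)
3) "101001"  (len 6)
4) "010010010"  (len 9)
5) "10010010"  (len 8)
6) "00100101"  (len 8)
7) "0100101"  (len 7)
8) "100101"  (len 6)
9) "001011"  (len 6)
10) "01011"  (len 5)
11) "1011"  (len 4)
12) "0111"  (len 4)
13) "111"  (len 3)
14) "110"  (len 3)
15) "101"  (len 3)

101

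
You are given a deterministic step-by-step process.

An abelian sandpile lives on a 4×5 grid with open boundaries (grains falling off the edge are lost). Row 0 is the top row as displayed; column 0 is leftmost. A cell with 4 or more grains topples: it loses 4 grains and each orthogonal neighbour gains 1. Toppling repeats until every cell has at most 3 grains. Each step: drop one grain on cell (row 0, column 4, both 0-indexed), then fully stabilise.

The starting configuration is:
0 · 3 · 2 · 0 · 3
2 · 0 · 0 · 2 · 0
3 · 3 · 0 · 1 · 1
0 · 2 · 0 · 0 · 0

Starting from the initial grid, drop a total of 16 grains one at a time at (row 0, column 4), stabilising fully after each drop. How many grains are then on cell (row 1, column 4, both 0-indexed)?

2

step 0: 0 · 3 · 2 · 0 · 3
2 · 0 · 0 · 2 · 0
3 · 3 · 0 · 1 · 1
0 · 2 · 0 · 0 · 0
step 1: 0 · 3 · 2 · 1 · 0
2 · 0 · 0 · 2 · 1
3 · 3 · 0 · 1 · 1
0 · 2 · 0 · 0 · 0
step 2: 0 · 3 · 2 · 1 · 1
2 · 0 · 0 · 2 · 1
3 · 3 · 0 · 1 · 1
0 · 2 · 0 · 0 · 0
step 3: 0 · 3 · 2 · 1 · 2
2 · 0 · 0 · 2 · 1
3 · 3 · 0 · 1 · 1
0 · 2 · 0 · 0 · 0
step 4: 0 · 3 · 2 · 1 · 3
2 · 0 · 0 · 2 · 1
3 · 3 · 0 · 1 · 1
0 · 2 · 0 · 0 · 0
step 5: 0 · 3 · 2 · 2 · 0
2 · 0 · 0 · 2 · 2
3 · 3 · 0 · 1 · 1
0 · 2 · 0 · 0 · 0
step 6: 0 · 3 · 2 · 2 · 1
2 · 0 · 0 · 2 · 2
3 · 3 · 0 · 1 · 1
0 · 2 · 0 · 0 · 0
step 7: 0 · 3 · 2 · 2 · 2
2 · 0 · 0 · 2 · 2
3 · 3 · 0 · 1 · 1
0 · 2 · 0 · 0 · 0
step 8: 0 · 3 · 2 · 2 · 3
2 · 0 · 0 · 2 · 2
3 · 3 · 0 · 1 · 1
0 · 2 · 0 · 0 · 0
step 9: 0 · 3 · 2 · 3 · 0
2 · 0 · 0 · 2 · 3
3 · 3 · 0 · 1 · 1
0 · 2 · 0 · 0 · 0
step 10: 0 · 3 · 2 · 3 · 1
2 · 0 · 0 · 2 · 3
3 · 3 · 0 · 1 · 1
0 · 2 · 0 · 0 · 0
step 11: 0 · 3 · 2 · 3 · 2
2 · 0 · 0 · 2 · 3
3 · 3 · 0 · 1 · 1
0 · 2 · 0 · 0 · 0
step 12: 0 · 3 · 2 · 3 · 3
2 · 0 · 0 · 2 · 3
3 · 3 · 0 · 1 · 1
0 · 2 · 0 · 0 · 0
step 13: 0 · 3 · 3 · 1 · 2
2 · 0 · 1 · 0 · 1
3 · 3 · 0 · 2 · 2
0 · 2 · 0 · 0 · 0
step 14: 0 · 3 · 3 · 1 · 3
2 · 0 · 1 · 0 · 1
3 · 3 · 0 · 2 · 2
0 · 2 · 0 · 0 · 0
step 15: 0 · 3 · 3 · 2 · 0
2 · 0 · 1 · 0 · 2
3 · 3 · 0 · 2 · 2
0 · 2 · 0 · 0 · 0
step 16: 0 · 3 · 3 · 2 · 1
2 · 0 · 1 · 0 · 2
3 · 3 · 0 · 2 · 2
0 · 2 · 0 · 0 · 0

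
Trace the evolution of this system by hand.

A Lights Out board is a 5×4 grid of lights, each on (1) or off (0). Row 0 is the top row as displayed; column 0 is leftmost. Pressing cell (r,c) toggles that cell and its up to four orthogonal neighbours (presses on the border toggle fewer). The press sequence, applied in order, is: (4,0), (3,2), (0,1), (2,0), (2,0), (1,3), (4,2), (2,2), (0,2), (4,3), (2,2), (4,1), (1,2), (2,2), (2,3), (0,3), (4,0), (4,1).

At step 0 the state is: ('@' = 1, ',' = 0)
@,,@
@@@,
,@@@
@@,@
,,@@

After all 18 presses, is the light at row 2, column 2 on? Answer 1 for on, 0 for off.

[0] @,,@
@@@,
,@@@
@@,@
,,@@
[1] @,,@
@@@,
,@@@
,@,@
@@@@
[2] @,,@
@@@,
,@,@
,,@,
@@,@
[3] ,@@@
@,@,
,@,@
,,@,
@@,@
[4] ,@@@
,,@,
@,,@
@,@,
@@,@
[5] ,@@@
@,@,
,@,@
,,@,
@@,@
[6] ,@@,
@,,@
,@,,
,,@,
@@,@
[7] ,@@,
@,,@
,@,,
,,,,
@,@,
[8] ,@@,
@,@@
,,@@
,,@,
@,@,
[9] ,,,@
@,,@
,,@@
,,@,
@,@,
[10] ,,,@
@,,@
,,@@
,,@@
@,,@
[11] ,,,@
@,@@
,@,,
,,,@
@,,@
[12] ,,,@
@,@@
,@,,
,@,@
,@@@
[13] ,,@@
@@,,
,@@,
,@,@
,@@@
[14] ,,@@
@@@,
,,,@
,@@@
,@@@
[15] ,,@@
@@@@
,,@,
,@@,
,@@@
[16] ,,,,
@@@,
,,@,
,@@,
,@@@
[17] ,,,,
@@@,
,,@,
@@@,
@,@@
[18] ,,,,
@@@,
,,@,
@,@,
,@,@

1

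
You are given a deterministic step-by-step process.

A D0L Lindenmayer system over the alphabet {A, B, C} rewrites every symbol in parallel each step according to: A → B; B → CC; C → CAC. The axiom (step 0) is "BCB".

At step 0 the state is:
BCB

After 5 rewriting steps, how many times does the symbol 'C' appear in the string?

step 0: BCB
step 1: CCCACCC
step 2: CACCACCACBCACCACCAC
step 3: CACBCACCACBCACCACBCACCCCACBCACCACBCACCACBCAC
step 4: CACBCACCCCACBCACCACBCACCCCACBCACCACBCACCCCACBCACCACCACCACBCACCCCACBCACCACBCACCCCACBCACCACBCACCCCACBCAC
step 5: CACBCACCCCACBCACCACCACCACBCACCCCACBCACCACBCACCCCACBCACCACC…CCACCACBCACCCCACBCACCACBCACCCCACBCACCACCACCACBCACCCCACBCAC  (len 242)

152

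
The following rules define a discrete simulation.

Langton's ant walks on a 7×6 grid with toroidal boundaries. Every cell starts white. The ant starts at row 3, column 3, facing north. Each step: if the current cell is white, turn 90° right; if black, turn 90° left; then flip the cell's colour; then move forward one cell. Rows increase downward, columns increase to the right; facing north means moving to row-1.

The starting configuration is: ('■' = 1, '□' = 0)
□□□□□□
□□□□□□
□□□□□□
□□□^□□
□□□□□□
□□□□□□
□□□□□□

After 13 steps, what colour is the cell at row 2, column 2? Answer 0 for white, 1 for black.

gen 0: □□□□□□
□□□□□□
□□□□□□
□□□^□□
□□□□□□
□□□□□□
□□□□□□
gen 1: □□□□□□
□□□□□□
□□□□□□
□□□■>□
□□□□□□
□□□□□□
□□□□□□
gen 2: □□□□□□
□□□□□□
□□□□□□
□□□■■□
□□□□v□
□□□□□□
□□□□□□
gen 3: □□□□□□
□□□□□□
□□□□□□
□□□■■□
□□□<■□
□□□□□□
□□□□□□
gen 4: □□□□□□
□□□□□□
□□□□□□
□□□^■□
□□□■■□
□□□□□□
□□□□□□
gen 5: □□□□□□
□□□□□□
□□□□□□
□□<□■□
□□□■■□
□□□□□□
□□□□□□
gen 6: □□□□□□
□□□□□□
□□^□□□
□□■□■□
□□□■■□
□□□□□□
□□□□□□
gen 7: □□□□□□
□□□□□□
□□■>□□
□□■□■□
□□□■■□
□□□□□□
□□□□□□
gen 8: □□□□□□
□□□□□□
□□■■□□
□□■v■□
□□□■■□
□□□□□□
□□□□□□
gen 9: □□□□□□
□□□□□□
□□■■□□
□□<■■□
□□□■■□
□□□□□□
□□□□□□
gen 10: □□□□□□
□□□□□□
□□■■□□
□□□■■□
□□v■■□
□□□□□□
□□□□□□
gen 11: □□□□□□
□□□□□□
□□■■□□
□□□■■□
□<■■■□
□□□□□□
□□□□□□
gen 12: □□□□□□
□□□□□□
□□■■□□
□^□■■□
□■■■■□
□□□□□□
□□□□□□
gen 13: □□□□□□
□□□□□□
□□■■□□
□■>■■□
□■■■■□
□□□□□□
□□□□□□

1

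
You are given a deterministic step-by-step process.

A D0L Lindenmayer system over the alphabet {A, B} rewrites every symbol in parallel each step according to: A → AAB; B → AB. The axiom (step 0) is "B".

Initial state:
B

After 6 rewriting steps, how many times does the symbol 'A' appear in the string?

144

0) B
1) AB
2) AABAB
3) AABAABABAABAB
4) AABAABABAABAABABAABABAABAABABAABAB
5) AABAABABAABAABABAABABAABAABABAABAABABAABABAABAABABAABABAABAABABAABAABABAABABAABAABABAABAB
6) AABAABABAABAABABAABABAABAABABAABAABABAABABAABAABABAABABAAB…BAABABAABABAABAABABAABABAABAABABAABAABABAABABAABAABABAABAB  (len 233)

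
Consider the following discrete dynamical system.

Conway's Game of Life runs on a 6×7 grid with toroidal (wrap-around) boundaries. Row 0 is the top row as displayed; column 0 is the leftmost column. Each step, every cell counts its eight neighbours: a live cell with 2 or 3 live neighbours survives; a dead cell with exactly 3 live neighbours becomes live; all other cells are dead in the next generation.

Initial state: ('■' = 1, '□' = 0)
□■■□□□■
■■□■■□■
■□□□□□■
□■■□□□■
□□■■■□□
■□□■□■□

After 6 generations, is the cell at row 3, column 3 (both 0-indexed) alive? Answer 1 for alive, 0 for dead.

gen 0: □■■□□□■
■■□■■□■
■□□□□□■
□■■□□□■
□□■■■□□
■□□■□■□
gen 1: □□□□□□□
□□□■□□□
□□□■□□□
□■■□□■■
■□□□■■■
■□□□□■■
gen 2: □□□□□□■
□□□□□□□
□□□■■□□
□■■■□□□
□□□□■□□
■□□□■□□
gen 3: □□□□□□□
□□□□□□□
□□□■■□□
□□■□□□□
□■■□■□□
□□□□□■□
gen 4: □□□□□□□
□□□□□□□
□□□■□□□
□■■□■□□
□■■■□□□
□□□□□□□
gen 5: □□□□□□□
□□□□□□□
□□■■□□□
□■□□■□□
□■□■□□□
□□■□□□□
gen 6: □□□□□□□
□□□□□□□
□□■■□□□
□■□□■□□
□■□■□□□
□□■□□□□

0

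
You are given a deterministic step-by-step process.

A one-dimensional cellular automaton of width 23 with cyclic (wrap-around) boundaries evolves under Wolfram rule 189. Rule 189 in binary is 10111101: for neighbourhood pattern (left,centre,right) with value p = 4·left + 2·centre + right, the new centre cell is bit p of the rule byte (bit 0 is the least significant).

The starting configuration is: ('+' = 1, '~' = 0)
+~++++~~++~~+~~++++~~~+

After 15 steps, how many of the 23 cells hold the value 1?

0) +~++++~~++~~+~~++++~~~+
1) ~++++~+~+~+~++~+++~++~+
2) ++++~++++++++~+++~++~++
3) +++~++++++++~+++~++~+++
4) ++~++++++++~+++~++~++++
5) +~++++++++~+++~++~+++++
6) ~++++++++~+++~++~++++++
7) ++++++++~+++~++~++++++~
8) +++++++~+++~++~++++++~+
9) ++++++~+++~++~++++++~++
10) +++++~+++~++~++++++~+++
11) ++++~+++~++~++++++~++++
12) +++~+++~++~++++++~+++++
13) ++~+++~++~++++++~++++++
14) +~+++~++~++++++~+++++++
15) ~+++~++~++++++~++++++++

19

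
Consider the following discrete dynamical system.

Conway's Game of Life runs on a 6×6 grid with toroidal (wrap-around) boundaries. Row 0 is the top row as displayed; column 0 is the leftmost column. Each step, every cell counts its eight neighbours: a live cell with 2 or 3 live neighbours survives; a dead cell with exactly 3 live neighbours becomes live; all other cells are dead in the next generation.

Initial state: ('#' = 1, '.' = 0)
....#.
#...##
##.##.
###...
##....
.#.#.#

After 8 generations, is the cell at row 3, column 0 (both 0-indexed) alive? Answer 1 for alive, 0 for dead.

1

step 0: ....#.
#...##
##.##.
###...
##....
.#.#.#
step 1: ...#..
##....
...##.
...#..
.....#
.##.##
step 2: ...###
..###.
..###.
...#..
#.##.#
#.####
step 3: ##....
......
......
.#...#
#.....
......
step 4: ......
......
......
#.....
#.....
##....
step 5: ......
......
......
......
#....#
##....
step 6: ......
......
......
......
##...#
##...#
step 7: #.....
......
......
#.....
.#...#
.#...#
step 8: #.....
......
......
#.....
.#...#
.#...#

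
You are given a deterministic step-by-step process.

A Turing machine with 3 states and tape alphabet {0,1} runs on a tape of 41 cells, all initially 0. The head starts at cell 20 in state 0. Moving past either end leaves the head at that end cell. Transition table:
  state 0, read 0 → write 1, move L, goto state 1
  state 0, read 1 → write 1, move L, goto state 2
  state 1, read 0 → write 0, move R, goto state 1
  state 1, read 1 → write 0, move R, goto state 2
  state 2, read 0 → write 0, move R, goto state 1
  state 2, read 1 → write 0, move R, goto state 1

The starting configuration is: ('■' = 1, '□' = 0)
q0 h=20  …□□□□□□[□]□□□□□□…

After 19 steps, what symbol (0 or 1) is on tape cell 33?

0

t=0: q0 h=20  …□□□□□□[□]□□□□□□…
t=1: q1 h=19  …□□□□□□[□]■□□□□□…
t=2: q1 h=20  …□□□□□□[■]□□□□□□…
t=3: q2 h=21  …□□□□□□[□]□□□□□□…
t=4: q1 h=22  …□□□□□□[□]□□□□□□…
t=5: q1 h=23  …□□□□□□[□]□□□□□□…
t=6: q1 h=24  …□□□□□□[□]□□□□□□…
t=7: q1 h=25  …□□□□□□[□]□□□□□□…
t=8: q1 h=26  …□□□□□□[□]□□□□□□…
t=9: q1 h=27  …□□□□□□[□]□□□□□□…
t=10: q1 h=28  …□□□□□□[□]□□□□□□…
t=11: q1 h=29  …□□□□□□[□]□□□□□□…
t=12: q1 h=30  …□□□□□□[□]□□□□□□…
t=13: q1 h=31  …□□□□□□[□]□□□□□□…
t=14: q1 h=32  …□□□□□□[□]□□□□□□…
t=15: q1 h=33  …□□□□□□[□]□□□□□□…
t=16: q1 h=34  …□□□□□□[□]□□□□□□|
t=17: q1 h=35  …□□□□□□[□]□□□□□|
t=18: q1 h=36  …□□□□□□[□]□□□□|
t=19: q1 h=37  …□□□□□□[□]□□□|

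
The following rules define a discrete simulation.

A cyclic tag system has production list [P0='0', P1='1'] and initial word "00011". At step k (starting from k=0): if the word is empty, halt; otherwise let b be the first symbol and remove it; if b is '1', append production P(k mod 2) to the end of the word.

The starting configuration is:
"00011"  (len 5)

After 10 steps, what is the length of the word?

t=0: "00011"  (len 5)
t=1: "0011"  (len 4)
t=2: "011"  (len 3)
t=3: "11"  (len 2)
t=4: "11"  (len 2)
t=5: "10"  (len 2)
t=6: "01"  (len 2)
t=7: "1"  (len 1)
t=8: "1"  (len 1)
t=9: "0"  (len 1)
t=10: (halted — word empty)

0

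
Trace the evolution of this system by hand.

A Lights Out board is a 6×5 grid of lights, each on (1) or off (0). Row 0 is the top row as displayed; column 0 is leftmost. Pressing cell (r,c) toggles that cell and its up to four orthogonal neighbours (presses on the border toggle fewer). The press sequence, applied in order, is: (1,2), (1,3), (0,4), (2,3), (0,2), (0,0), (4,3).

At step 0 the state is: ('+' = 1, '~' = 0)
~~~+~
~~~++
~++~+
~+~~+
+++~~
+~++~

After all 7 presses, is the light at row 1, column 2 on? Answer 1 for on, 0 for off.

step 0: ~~~+~
~~~++
~++~+
~+~~+
+++~~
+~++~
step 1: ~~++~
~++~+
~+~~+
~+~~+
+++~~
+~++~
step 2: ~~+~~
~+~+~
~+~++
~+~~+
+++~~
+~++~
step 3: ~~+++
~+~++
~+~++
~+~~+
+++~~
+~++~
step 4: ~~+++
~+~~+
~++~~
~+~++
+++~~
+~++~
step 5: ~+~~+
~++~+
~++~~
~+~++
+++~~
+~++~
step 6: +~~~+
+++~+
~++~~
~+~++
+++~~
+~++~
step 7: +~~~+
+++~+
~++~~
~+~~+
++~++
+~+~~

1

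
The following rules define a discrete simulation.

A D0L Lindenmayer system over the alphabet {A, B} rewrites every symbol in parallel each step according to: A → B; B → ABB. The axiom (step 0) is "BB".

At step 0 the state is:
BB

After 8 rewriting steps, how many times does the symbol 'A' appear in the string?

t=0: BB
t=1: ABBABB
t=2: BABBABBBABBABB
t=3: ABBBABBABBBABBABBABBBABBABBBABBABB
t=4: BABBABBABBBABBABBBABBABBABBBABBABBBABBABBBABBABBABBBABBABBBABBABBABBBABBABBBABBABB
t=5: ABBBABBABBBABBABBBABBABBABBBABBABBBABBABBABBBABBABBBABBABB…ABBBABBABBBABBABBBABBABBABBBABBABBBABBABBABBBABBABBBABBABB  (len 198)
t=6: BABBABBABBBABBABBBABBABBABBBABBABBBABBABBABBBABBABBBABBABB…ABBBABBABBBABBABBBABBABBABBBABBABBBABBABBABBBABBABBBABBABB  (len 478)
t=7: ABBBABBABBBABBABBBABBABBABBBABBABBBABBABBABBBABBABBBABBABB…ABBBABBABBBABBABBBABBABBABBBABBABBBABBABBABBBABBABBBABBABB  (len 1154)
t=8: BABBABBABBBABBABBBABBABBABBBABBABBBABBABBABBBABBABBBABBABB…ABBBABBABBBABBABBBABBABBABBBABBABBBABBABBABBBABBABBBABBABB  (len 2786)

816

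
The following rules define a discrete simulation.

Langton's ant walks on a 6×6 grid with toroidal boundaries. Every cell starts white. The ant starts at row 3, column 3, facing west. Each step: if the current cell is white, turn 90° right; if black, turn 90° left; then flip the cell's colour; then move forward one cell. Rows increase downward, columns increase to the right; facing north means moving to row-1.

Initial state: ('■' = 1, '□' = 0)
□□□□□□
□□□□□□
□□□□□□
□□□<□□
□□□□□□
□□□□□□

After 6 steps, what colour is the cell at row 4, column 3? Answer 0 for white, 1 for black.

1

gen 0: □□□□□□
□□□□□□
□□□□□□
□□□<□□
□□□□□□
□□□□□□
gen 1: □□□□□□
□□□□□□
□□□^□□
□□□■□□
□□□□□□
□□□□□□
gen 2: □□□□□□
□□□□□□
□□□■>□
□□□■□□
□□□□□□
□□□□□□
gen 3: □□□□□□
□□□□□□
□□□■■□
□□□■v□
□□□□□□
□□□□□□
gen 4: □□□□□□
□□□□□□
□□□■■□
□□□<■□
□□□□□□
□□□□□□
gen 5: □□□□□□
□□□□□□
□□□■■□
□□□□■□
□□□v□□
□□□□□□
gen 6: □□□□□□
□□□□□□
□□□■■□
□□□□■□
□□<■□□
□□□□□□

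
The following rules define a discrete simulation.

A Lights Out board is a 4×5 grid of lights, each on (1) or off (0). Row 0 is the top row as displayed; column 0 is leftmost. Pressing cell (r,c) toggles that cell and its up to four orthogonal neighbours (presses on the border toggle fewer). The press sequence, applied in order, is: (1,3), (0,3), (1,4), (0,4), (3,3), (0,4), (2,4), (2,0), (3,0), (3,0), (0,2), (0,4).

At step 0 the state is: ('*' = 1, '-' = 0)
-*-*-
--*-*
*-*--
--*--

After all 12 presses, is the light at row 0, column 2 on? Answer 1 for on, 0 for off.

0

0) -*-*-
--*-*
*-*--
--*--
1) -*---
---*-
*-**-
--*--
2) -****
-----
*-**-
--*--
3) -***-
---**
*-***
--*--
4) -**-*
---*-
*-***
--*--
5) -**-*
---*-
*-*-*
---**
6) -***-
---**
*-*-*
---**
7) -***-
---*-
*-**-
---*-
8) -***-
*--*-
-***-
*--*-
9) -***-
*--*-
****-
-*-*-
10) -***-
*--*-
-***-
*--*-
11) -----
*-**-
-***-
*--*-
12) ---**
*-***
-***-
*--*-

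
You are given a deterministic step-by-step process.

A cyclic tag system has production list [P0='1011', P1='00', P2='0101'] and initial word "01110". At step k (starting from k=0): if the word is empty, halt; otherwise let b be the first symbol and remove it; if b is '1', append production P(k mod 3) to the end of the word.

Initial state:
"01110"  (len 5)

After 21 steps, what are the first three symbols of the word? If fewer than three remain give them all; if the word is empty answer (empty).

[0] "01110"  (len 5)
[1] "1110"  (len 4)
[2] "11000"  (len 5)
[3] "10000101"  (len 8)
[4] "00001011011"  (len 11)
[5] "0001011011"  (len 10)
[6] "001011011"  (len 9)
[7] "01011011"  (len 8)
[8] "1011011"  (len 7)
[9] "0110110101"  (len 10)
[10] "110110101"  (len 9)
[11] "1011010100"  (len 10)
[12] "0110101000101"  (len 13)
[13] "110101000101"  (len 12)
[14] "1010100010100"  (len 13)
[15] "0101000101000101"  (len 16)
[16] "101000101000101"  (len 15)
[17] "0100010100010100"  (len 16)
[18] "100010100010100"  (len 15)
[19] "000101000101001011"  (len 18)
[20] "00101000101001011"  (len 17)
[21] "0101000101001011"  (len 16)

010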